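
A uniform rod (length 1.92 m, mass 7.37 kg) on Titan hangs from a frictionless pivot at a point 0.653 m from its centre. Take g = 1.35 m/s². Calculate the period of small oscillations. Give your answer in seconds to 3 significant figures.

For a physical pendulum T = 2π√(I/(mgd)), with d = 0.6530 m from pivot to centre of mass.
I_cm = mL²/12 = 7.37 × 1.92²/12 = 2.264 kg·m²; I = I_cm + md² = 2.264 + 7.37 × 0.6530² = 5.407 kg·m².
T = 2π√(5.407/(7.37 × 1.35 × 0.6530)) = 5.73 s.

5.73 s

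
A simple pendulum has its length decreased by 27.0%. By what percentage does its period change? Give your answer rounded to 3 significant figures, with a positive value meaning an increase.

-14.6%

T ∝ √L, so T'/T = √(0.7300) = 0.8544.
Percentage change in T = (0.8544 − 1) × 100% = -14.6%.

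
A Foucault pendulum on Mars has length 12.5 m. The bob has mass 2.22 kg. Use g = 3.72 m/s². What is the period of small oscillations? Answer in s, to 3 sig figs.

11.5 s

T = 2π√(L/g) = 2π√(12.5/3.72) = 2π × 1.833 = 11.5 s.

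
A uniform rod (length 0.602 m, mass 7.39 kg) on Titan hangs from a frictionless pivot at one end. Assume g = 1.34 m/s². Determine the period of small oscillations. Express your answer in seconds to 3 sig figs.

For a physical pendulum T = 2π√(I/(mgd)), with d = 0.3010 m from pivot to centre of mass.
I_cm = mL²/12 = 7.39 × 0.602²/12 = 0.2232 kg·m²; I = I_cm + md² = 0.2232 + 7.39 × 0.3010² = 0.8927 kg·m².
T = 2π√(0.8927/(7.39 × 1.34 × 0.3010)) = 3.44 s.

3.44 s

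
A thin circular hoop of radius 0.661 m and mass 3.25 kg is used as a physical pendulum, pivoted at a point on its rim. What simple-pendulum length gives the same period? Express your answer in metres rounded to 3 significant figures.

1.32 m

The equivalent simple-pendulum length is L_eq = I/(md), where I is about the pivot and d = 0.6610 m.
I_cm = mR² = 1.420 kg·m², so I = I_cm + md² = 1.420 + 1.420 = 2.840 kg·m².
L_eq = 2.840/(3.25 × 0.6610) = 1.32 m.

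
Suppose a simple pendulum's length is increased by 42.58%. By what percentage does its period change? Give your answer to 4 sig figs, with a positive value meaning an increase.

19.41%

T ∝ √L, so T'/T = √(1.4258) = 1.1941.
Percentage change in T = (1.1941 − 1) × 100% = 19.41%.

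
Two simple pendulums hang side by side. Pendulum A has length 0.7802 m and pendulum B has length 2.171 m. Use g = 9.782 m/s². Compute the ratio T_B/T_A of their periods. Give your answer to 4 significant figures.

1.668

T ∝ √L, so T_B/T_A = √(L_B/L_A) = √(2.171/0.7802) = 1.668.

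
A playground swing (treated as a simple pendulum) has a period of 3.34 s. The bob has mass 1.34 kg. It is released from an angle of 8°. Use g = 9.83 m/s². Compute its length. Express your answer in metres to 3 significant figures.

From T = 2π√(L/g), L = gT²/(4π²) = 9.83 × 3.340²/(4π²) = 2.78 m.

2.78 m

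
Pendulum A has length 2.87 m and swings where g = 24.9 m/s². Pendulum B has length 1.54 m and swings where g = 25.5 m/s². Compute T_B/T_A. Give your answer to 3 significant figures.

0.724

T = 2π√(L/g), so T_B/T_A = √((L_B/g_B)/(L_A/g_A)) = √((1.54/25.5)/(2.87/24.9)) = 0.724.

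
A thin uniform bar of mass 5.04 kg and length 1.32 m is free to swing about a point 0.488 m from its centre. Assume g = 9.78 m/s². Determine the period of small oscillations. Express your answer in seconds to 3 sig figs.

1.78 s

For a physical pendulum T = 2π√(I/(mgd)), with d = 0.4880 m from pivot to centre of mass.
I_cm = mL²/12 = 5.04 × 1.32²/12 = 0.7318 kg·m²; I = I_cm + md² = 0.7318 + 5.04 × 0.4880² = 1.932 kg·m².
T = 2π√(1.932/(5.04 × 9.78 × 0.4880)) = 1.78 s.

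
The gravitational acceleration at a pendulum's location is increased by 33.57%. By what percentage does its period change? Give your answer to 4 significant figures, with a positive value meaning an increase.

-13.47%

T ∝ 1/√g, so T'/T = 1/√(1.3357) = 0.86526.
Percentage change in T = (0.86526 − 1) × 100% = -13.47%.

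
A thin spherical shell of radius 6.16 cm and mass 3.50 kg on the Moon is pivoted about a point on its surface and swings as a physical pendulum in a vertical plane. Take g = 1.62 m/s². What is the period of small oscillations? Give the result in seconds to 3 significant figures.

I_cm = (2/3)mr² = 0.008854 kg·m². The pivot is at distance d = 0.0616 m from the centre of mass.
By the parallel-axis theorem, I = I_cm + md² = 0.008854 + 0.01328 = 0.02213 kg·m².
T = 2π√(I/(mgd)) = 2π√(0.02213/(3.50 × 1.62 × 0.0616)) = 1.58 s.

1.58 s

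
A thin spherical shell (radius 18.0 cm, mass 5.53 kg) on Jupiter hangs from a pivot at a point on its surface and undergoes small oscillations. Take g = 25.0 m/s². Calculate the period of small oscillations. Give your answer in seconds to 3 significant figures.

I_cm = (2/3)mr² = 0.1194 kg·m². The pivot is at distance d = 0.180 m from the centre of mass.
By the parallel-axis theorem, I = I_cm + md² = 0.1194 + 0.1792 = 0.2986 kg·m².
T = 2π√(I/(mgd)) = 2π√(0.2986/(5.53 × 25.0 × 0.180)) = 0.688 s.

0.688 s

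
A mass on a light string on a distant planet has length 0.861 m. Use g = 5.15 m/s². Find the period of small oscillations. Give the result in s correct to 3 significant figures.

T = 2π√(L/g) = 2π√(0.861/5.15) = 2π × 0.4089 = 2.57 s.

2.57 s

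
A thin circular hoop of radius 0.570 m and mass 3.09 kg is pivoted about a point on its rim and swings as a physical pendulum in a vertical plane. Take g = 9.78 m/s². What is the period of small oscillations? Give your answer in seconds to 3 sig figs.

I_cm = mr² = 1.004 kg·m². The pivot is at distance d = 0.570 m from the centre of mass.
By the parallel-axis theorem, I = I_cm + md² = 1.004 + 1.004 = 2.008 kg·m².
T = 2π√(I/(mgd)) = 2π√(2.008/(3.09 × 9.78 × 0.570)) = 2.15 s.

2.15 s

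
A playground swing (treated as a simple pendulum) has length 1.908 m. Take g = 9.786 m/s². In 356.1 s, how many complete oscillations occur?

128

T = 2π√(L/g) = 2π√(1.908/9.786) = 2.7744 s.
Number of complete oscillations = ⌊356.1/2.7744⌋ = ⌊128.35⌋ = 128.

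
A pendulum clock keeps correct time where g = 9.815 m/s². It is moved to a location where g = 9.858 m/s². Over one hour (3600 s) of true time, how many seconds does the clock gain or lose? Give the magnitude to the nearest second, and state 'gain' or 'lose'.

gain 8 s

The clock's period scales as T ∝ 1/√g, so T'/T = √(9.815/9.858) = 0.997817.
In 3600 s of true time the clock registers 3600/0.997817 = 3607.9 s, so it gains 8 s.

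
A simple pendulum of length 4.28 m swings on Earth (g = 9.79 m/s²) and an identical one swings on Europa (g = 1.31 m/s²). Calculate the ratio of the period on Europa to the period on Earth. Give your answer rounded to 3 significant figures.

2.73

T ∝ 1/√g, so T₂/T₁ = √(g₁/g₂) = √(9.79/1.31) = 2.73.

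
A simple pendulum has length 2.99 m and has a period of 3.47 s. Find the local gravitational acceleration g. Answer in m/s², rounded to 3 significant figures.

9.80 m/s²

From T = 2π√(L/g), g = 4π²L/T² = 4π² × 2.99/3.470² = 9.80 m/s².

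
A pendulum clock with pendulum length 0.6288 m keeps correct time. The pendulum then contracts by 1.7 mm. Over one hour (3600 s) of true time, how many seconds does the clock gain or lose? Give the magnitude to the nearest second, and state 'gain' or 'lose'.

T ∝ √L, so T'/T = √(0.62710/0.6288) = 0.998647.
In 3600 s of true time the clock registers 3600/0.998647 = 3604.9 s, so it gains 5 s.

gain 5 s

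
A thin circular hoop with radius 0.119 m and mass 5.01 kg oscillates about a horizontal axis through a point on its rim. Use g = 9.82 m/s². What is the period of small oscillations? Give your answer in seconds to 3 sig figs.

0.978 s

I_cm = mr² = 0.07095 kg·m². The pivot is at distance d = 0.119 m from the centre of mass.
By the parallel-axis theorem, I = I_cm + md² = 0.07095 + 0.07095 = 0.1419 kg·m².
T = 2π√(I/(mgd)) = 2π√(0.1419/(5.01 × 9.82 × 0.119)) = 0.978 s.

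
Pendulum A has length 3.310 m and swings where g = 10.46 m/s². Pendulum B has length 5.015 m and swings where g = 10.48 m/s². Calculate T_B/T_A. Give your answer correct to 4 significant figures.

1.230

T = 2π√(L/g), so T_B/T_A = √((L_B/g_B)/(L_A/g_A)) = √((5.015/10.48)/(3.310/10.46)) = 1.230.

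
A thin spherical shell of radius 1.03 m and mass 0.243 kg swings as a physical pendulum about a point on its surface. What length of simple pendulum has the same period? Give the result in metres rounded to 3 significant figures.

1.72 m

The equivalent simple-pendulum length is L_eq = I/(md), where I is about the pivot and d = 1.030 m.
I_cm = (2/3)mR² = 0.1719 kg·m², so I = I_cm + md² = 0.1719 + 0.2578 = 0.4297 kg·m².
L_eq = 0.4297/(0.243 × 1.030) = 1.72 m.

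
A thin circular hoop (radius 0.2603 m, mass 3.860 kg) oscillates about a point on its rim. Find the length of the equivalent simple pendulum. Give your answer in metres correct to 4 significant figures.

The equivalent simple-pendulum length is L_eq = I/(md), where I is about the pivot and d = 0.26030 m.
I_cm = mR² = 0.26154 kg·m², so I = I_cm + md² = 0.26154 + 0.26154 = 0.52308 kg·m².
L_eq = 0.52308/(3.860 × 0.26030) = 0.5206 m.

0.5206 m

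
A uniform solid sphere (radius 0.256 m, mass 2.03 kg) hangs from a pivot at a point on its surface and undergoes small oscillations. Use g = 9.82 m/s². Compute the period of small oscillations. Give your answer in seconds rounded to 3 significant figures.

I_cm = (2/5)mr² = 0.05322 kg·m². The pivot is at distance d = 0.256 m from the centre of mass.
By the parallel-axis theorem, I = I_cm + md² = 0.05322 + 0.1330 = 0.1863 kg·m².
T = 2π√(I/(mgd)) = 2π√(0.1863/(2.03 × 9.82 × 0.256)) = 1.20 s.

1.20 s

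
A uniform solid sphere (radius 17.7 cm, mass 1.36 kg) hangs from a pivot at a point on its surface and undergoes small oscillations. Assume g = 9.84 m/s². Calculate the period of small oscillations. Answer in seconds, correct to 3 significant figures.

I_cm = (2/5)mr² = 0.01704 kg·m². The pivot is at distance d = 0.177 m from the centre of mass.
By the parallel-axis theorem, I = I_cm + md² = 0.01704 + 0.04261 = 0.05965 kg·m².
T = 2π√(I/(mgd)) = 2π√(0.05965/(1.36 × 9.84 × 0.177)) = 0.997 s.

0.997 s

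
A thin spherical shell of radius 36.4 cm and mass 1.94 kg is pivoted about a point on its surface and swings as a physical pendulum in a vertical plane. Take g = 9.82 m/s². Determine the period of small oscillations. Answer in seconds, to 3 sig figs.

I_cm = (2/3)mr² = 0.1714 kg·m². The pivot is at distance d = 0.364 m from the centre of mass.
By the parallel-axis theorem, I = I_cm + md² = 0.1714 + 0.2570 = 0.4284 kg·m².
T = 2π√(I/(mgd)) = 2π√(0.4284/(1.94 × 9.82 × 0.364)) = 1.56 s.

1.56 s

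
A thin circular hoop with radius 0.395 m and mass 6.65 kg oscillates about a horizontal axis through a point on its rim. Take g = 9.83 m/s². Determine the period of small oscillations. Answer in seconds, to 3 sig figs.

I_cm = mr² = 1.038 kg·m². The pivot is at distance d = 0.395 m from the centre of mass.
By the parallel-axis theorem, I = I_cm + md² = 1.038 + 1.038 = 2.075 kg·m².
T = 2π√(I/(mgd)) = 2π√(2.075/(6.65 × 9.83 × 0.395)) = 1.78 s.

1.78 s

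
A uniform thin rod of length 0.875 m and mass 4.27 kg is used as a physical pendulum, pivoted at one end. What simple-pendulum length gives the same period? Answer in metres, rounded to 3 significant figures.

0.583 m

The equivalent simple-pendulum length is L_eq = I/(md), where I is about the pivot and d = 0.4375 m.
I_cm = (1/12)mL² = 0.2724 kg·m², so I = I_cm + md² = 0.2724 + 0.8173 = 1.090 kg·m².
L_eq = 1.090/(4.27 × 0.4375) = 0.583 m.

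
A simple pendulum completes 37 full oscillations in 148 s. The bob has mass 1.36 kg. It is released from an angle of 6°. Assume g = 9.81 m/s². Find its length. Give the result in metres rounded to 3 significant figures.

T = 148/37 = 4.000 s.
From T = 2π√(L/g), L = gT²/(4π²) = 9.81 × 4.000²/(4π²) = 3.98 m.

3.98 m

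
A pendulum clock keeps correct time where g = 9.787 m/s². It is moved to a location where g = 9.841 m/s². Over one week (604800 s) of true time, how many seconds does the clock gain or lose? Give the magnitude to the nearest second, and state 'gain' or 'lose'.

gain 1666 s

The clock's period scales as T ∝ 1/√g, so T'/T = √(9.787/9.841) = 0.997253.
In 604800 s of true time the clock registers 604800/0.997253 = 606466.2 s, so it gains 1666 s.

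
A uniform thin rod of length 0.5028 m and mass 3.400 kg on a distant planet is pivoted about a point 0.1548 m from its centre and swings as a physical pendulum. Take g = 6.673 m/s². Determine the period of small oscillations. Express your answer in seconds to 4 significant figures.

For a physical pendulum T = 2π√(I/(mgd)), with d = 0.15480 m from pivot to centre of mass.
I_cm = mL²/12 = 3.400 × 0.5028²/12 = 0.071629 kg·m²; I = I_cm + md² = 0.071629 + 3.400 × 0.15480² = 0.15310 kg·m².
T = 2π√(0.15310/(3.400 × 6.673 × 0.15480)) = 1.312 s.

1.312 s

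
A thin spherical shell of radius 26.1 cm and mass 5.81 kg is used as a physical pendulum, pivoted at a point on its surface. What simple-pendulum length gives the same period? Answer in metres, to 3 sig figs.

0.435 m

The equivalent simple-pendulum length is L_eq = I/(md), where I is about the pivot and d = 0.2610 m.
I_cm = (2/3)mR² = 0.2639 kg·m², so I = I_cm + md² = 0.2639 + 0.3958 = 0.6596 kg·m².
L_eq = 0.6596/(5.81 × 0.2610) = 0.435 m.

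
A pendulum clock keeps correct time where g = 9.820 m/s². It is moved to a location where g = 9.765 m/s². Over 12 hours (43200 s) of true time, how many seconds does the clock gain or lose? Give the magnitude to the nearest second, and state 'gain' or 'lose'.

lose 121 s

The clock's period scales as T ∝ 1/√g, so T'/T = √(9.820/9.765) = 1.00281.
In 43200 s of true time the clock registers 43200/1.00281 = 43078.9 s, so it loses 121 s.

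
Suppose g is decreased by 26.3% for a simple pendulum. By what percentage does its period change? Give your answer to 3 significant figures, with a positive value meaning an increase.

T ∝ 1/√g, so T'/T = 1/√(0.7370) = 1.165.
Percentage change in T = (1.165 − 1) × 100% = 16.5%.

16.5%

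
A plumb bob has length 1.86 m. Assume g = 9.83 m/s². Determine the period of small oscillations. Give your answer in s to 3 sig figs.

2.73 s

T = 2π√(L/g) = 2π√(1.86/9.83) = 2π × 0.4350 = 2.73 s.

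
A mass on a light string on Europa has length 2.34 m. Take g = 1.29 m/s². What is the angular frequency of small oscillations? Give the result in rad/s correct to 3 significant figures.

0.742 rad/s

ω = √(g/L) = √(1.29/2.34) = 0.742 rad/s.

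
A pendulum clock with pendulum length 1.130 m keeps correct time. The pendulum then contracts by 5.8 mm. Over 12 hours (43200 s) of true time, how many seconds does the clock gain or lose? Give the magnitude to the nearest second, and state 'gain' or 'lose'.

T ∝ √L, so T'/T = √(1.12420/1.130) = 0.997430.
In 43200 s of true time the clock registers 43200/0.997430 = 43311.3 s, so it gains 111 s.

gain 111 s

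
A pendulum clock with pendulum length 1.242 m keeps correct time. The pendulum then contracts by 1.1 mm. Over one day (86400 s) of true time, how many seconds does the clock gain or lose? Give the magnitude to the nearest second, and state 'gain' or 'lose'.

gain 38 s

T ∝ √L, so T'/T = √(1.24090/1.242) = 0.999557.
In 86400 s of true time the clock registers 86400/0.999557 = 86438.3 s, so it gains 38 s.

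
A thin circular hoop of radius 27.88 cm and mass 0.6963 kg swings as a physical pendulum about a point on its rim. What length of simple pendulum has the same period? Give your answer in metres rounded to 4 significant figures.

0.5576 m

The equivalent simple-pendulum length is L_eq = I/(md), where I is about the pivot and d = 0.27880 m.
I_cm = mR² = 0.054123 kg·m², so I = I_cm + md² = 0.054123 + 0.054123 = 0.10825 kg·m².
L_eq = 0.10825/(0.6963 × 0.27880) = 0.5576 m.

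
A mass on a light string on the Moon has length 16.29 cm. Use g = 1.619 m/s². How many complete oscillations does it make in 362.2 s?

T = 2π√(L/g) = 2π√(0.1629/1.619) = 1.9930 s.
Number of complete oscillations = ⌊362.2/1.9930⌋ = ⌊181.73⌋ = 181.

181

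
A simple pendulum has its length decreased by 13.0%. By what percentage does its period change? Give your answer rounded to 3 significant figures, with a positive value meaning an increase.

-6.73%

T ∝ √L, so T'/T = √(0.8700) = 0.9327.
Percentage change in T = (0.9327 − 1) × 100% = -6.73%.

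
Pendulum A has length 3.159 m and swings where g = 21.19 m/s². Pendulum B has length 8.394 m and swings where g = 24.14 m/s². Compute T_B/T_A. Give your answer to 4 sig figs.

1.527

T = 2π√(L/g), so T_B/T_A = √((L_B/g_B)/(L_A/g_A)) = √((8.394/24.14)/(3.159/21.19)) = 1.527.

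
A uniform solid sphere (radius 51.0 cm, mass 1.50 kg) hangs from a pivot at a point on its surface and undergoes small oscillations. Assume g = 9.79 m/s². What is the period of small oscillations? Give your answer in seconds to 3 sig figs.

1.70 s

I_cm = (2/5)mr² = 0.1561 kg·m². The pivot is at distance d = 0.510 m from the centre of mass.
By the parallel-axis theorem, I = I_cm + md² = 0.1561 + 0.3901 = 0.5462 kg·m².
T = 2π√(I/(mgd)) = 2π√(0.5462/(1.50 × 9.79 × 0.510)) = 1.70 s.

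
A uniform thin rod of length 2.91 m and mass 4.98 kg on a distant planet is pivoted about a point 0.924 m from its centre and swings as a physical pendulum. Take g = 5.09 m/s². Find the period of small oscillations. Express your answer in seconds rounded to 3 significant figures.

For a physical pendulum T = 2π√(I/(mgd)), with d = 0.9240 m from pivot to centre of mass.
I_cm = mL²/12 = 4.98 × 2.91²/12 = 3.514 kg·m²; I = I_cm + md² = 3.514 + 4.98 × 0.9240² = 7.766 kg·m².
T = 2π√(7.766/(4.98 × 5.09 × 0.9240)) = 3.62 s.

3.62 s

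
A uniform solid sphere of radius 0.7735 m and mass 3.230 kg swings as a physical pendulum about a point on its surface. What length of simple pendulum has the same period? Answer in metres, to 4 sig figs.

The equivalent simple-pendulum length is L_eq = I/(md), where I is about the pivot and d = 0.77350 m.
I_cm = (2/5)mR² = 0.77301 kg·m², so I = I_cm + md² = 0.77301 + 1.9325 = 2.7055 kg·m².
L_eq = 2.7055/(3.230 × 0.77350) = 1.083 m.

1.083 m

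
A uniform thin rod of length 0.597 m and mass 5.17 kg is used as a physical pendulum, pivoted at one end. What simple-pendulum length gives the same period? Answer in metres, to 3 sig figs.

The equivalent simple-pendulum length is L_eq = I/(md), where I is about the pivot and d = 0.2985 m.
I_cm = (1/12)mL² = 0.1536 kg·m², so I = I_cm + md² = 0.1536 + 0.4607 = 0.6142 kg·m².
L_eq = 0.6142/(5.17 × 0.2985) = 0.398 m.

0.398 m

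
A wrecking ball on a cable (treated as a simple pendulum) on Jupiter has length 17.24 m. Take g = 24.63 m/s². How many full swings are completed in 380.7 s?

T = 2π√(L/g) = 2π√(17.24/24.63) = 5.2567 s.
Number of complete oscillations = ⌊380.7/5.2567⌋ = ⌊72.421⌋ = 72.

72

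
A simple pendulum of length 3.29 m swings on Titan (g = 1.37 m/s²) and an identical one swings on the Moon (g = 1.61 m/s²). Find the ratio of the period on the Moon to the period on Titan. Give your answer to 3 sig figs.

0.922

T ∝ 1/√g, so T₂/T₁ = √(g₁/g₂) = √(1.37/1.61) = 0.922.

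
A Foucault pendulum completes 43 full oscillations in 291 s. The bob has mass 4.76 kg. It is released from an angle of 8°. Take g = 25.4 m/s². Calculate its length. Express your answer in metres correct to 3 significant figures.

29.5 m

T = 291/43 = 6.767 s.
From T = 2π√(L/g), L = gT²/(4π²) = 25.4 × 6.767²/(4π²) = 29.5 m.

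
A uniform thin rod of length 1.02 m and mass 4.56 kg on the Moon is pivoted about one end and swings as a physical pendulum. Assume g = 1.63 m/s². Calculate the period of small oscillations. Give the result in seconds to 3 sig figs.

4.06 s

For a physical pendulum T = 2π√(I/(mgd)), with d = 0.5100 m from pivot to centre of mass.
I_cm = mL²/12 = 4.56 × 1.02²/12 = 0.3954 kg·m²; I = I_cm + md² = 0.3954 + 4.56 × 0.5100² = 1.581 kg·m².
T = 2π√(1.581/(4.56 × 1.63 × 0.5100)) = 4.06 s.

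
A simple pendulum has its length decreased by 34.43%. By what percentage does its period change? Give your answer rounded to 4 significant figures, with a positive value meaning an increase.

T ∝ √L, so T'/T = √(0.65570) = 0.80975.
Percentage change in T = (0.80975 − 1) × 100% = -19.02%.

-19.02%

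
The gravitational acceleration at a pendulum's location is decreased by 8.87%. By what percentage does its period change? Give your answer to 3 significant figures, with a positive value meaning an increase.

T ∝ 1/√g, so T'/T = 1/√(0.9113) = 1.048.
Percentage change in T = (1.048 − 1) × 100% = 4.75%.

4.75%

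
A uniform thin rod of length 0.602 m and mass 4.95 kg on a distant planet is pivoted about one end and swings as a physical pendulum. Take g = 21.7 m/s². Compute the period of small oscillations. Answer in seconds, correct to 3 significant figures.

For a physical pendulum T = 2π√(I/(mgd)), with d = 0.3010 m from pivot to centre of mass.
I_cm = mL²/12 = 4.95 × 0.602²/12 = 0.1495 kg·m²; I = I_cm + md² = 0.1495 + 4.95 × 0.3010² = 0.5980 kg·m².
T = 2π√(0.5980/(4.95 × 21.7 × 0.3010)) = 0.854 s.

0.854 s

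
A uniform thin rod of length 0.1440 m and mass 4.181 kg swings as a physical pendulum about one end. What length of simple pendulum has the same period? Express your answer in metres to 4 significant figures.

The equivalent simple-pendulum length is L_eq = I/(md), where I is about the pivot and d = 0.072000 m.
I_cm = (1/12)mL² = 0.0072248 kg·m², so I = I_cm + md² = 0.0072248 + 0.021674 = 0.028899 kg·m².
L_eq = 0.028899/(4.181 × 0.072000) = 0.09600 m.

0.09600 m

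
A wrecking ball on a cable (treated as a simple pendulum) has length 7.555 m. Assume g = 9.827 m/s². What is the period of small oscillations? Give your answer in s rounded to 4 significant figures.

5.509 s

T = 2π√(L/g) = 2π√(7.555/9.827) = 2π × 0.87681 = 5.509 s.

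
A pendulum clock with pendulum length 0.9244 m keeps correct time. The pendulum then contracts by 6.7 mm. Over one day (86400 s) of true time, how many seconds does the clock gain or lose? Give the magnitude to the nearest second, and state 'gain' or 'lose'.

gain 315 s

T ∝ √L, so T'/T = √(0.91770/0.9244) = 0.996369.
In 86400 s of true time the clock registers 86400/0.996369 = 86714.8 s, so it gains 315 s.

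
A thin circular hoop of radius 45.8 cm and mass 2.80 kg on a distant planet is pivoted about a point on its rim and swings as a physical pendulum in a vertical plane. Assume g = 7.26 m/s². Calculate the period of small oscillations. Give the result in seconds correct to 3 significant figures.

I_cm = mr² = 0.5873 kg·m². The pivot is at distance d = 0.458 m from the centre of mass.
By the parallel-axis theorem, I = I_cm + md² = 0.5873 + 0.5873 = 1.175 kg·m².
T = 2π√(I/(mgd)) = 2π√(1.175/(2.80 × 7.26 × 0.458)) = 2.23 s.

2.23 s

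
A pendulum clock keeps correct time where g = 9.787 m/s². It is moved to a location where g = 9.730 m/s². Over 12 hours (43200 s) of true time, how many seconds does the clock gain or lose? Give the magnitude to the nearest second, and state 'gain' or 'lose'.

lose 126 s

The clock's period scales as T ∝ 1/√g, so T'/T = √(9.787/9.730) = 1.00292.
In 43200 s of true time the clock registers 43200/1.00292 = 43074.0 s, so it loses 126 s.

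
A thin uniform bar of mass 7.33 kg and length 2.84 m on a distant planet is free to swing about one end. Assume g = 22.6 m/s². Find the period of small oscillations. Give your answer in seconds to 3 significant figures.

For a physical pendulum T = 2π√(I/(mgd)), with d = 1.420 m from pivot to centre of mass.
I_cm = mL²/12 = 7.33 × 2.84²/12 = 4.927 kg·m²; I = I_cm + md² = 4.927 + 7.33 × 1.420² = 19.71 kg·m².
T = 2π√(19.71/(7.33 × 22.6 × 1.420)) = 1.82 s.

1.82 s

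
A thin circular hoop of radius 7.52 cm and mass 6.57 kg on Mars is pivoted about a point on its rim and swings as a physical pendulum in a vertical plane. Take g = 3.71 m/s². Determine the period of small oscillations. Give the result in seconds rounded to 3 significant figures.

1.27 s

I_cm = mr² = 0.03715 kg·m². The pivot is at distance d = 0.0752 m from the centre of mass.
By the parallel-axis theorem, I = I_cm + md² = 0.03715 + 0.03715 = 0.07431 kg·m².
T = 2π√(I/(mgd)) = 2π√(0.07431/(6.57 × 3.71 × 0.0752)) = 1.27 s.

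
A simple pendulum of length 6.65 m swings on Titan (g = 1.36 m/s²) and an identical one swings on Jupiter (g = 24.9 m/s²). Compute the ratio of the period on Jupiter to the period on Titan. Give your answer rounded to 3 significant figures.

0.234

T ∝ 1/√g, so T₂/T₁ = √(g₁/g₂) = √(1.36/24.9) = 0.234.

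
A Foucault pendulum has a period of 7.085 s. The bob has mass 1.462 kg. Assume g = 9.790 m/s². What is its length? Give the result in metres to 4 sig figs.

From T = 2π√(L/g), L = gT²/(4π²) = 9.790 × 7.0850²/(4π²) = 12.45 m.

12.45 m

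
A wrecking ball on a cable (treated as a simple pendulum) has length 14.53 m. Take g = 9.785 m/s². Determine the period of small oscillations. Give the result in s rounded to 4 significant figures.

T = 2π√(L/g) = 2π√(14.53/9.785) = 2π × 1.2186 = 7.657 s.

7.657 s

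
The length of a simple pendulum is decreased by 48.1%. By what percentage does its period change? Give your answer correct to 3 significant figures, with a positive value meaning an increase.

T ∝ √L, so T'/T = √(0.5190) = 0.7204.
Percentage change in T = (0.7204 − 1) × 100% = -28.0%.

-28.0%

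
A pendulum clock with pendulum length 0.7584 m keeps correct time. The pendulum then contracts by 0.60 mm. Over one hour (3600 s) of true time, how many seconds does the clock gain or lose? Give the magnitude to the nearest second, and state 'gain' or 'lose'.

T ∝ √L, so T'/T = √(0.75780/0.7584) = 0.999604.
In 3600 s of true time the clock registers 3600/0.999604 = 3601.4 s, so it gains 1 s.

gain 1 s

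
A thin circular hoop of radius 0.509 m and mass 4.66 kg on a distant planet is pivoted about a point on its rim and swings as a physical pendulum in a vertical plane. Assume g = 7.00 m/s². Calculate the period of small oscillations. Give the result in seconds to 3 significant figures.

2.40 s

I_cm = mr² = 1.207 kg·m². The pivot is at distance d = 0.509 m from the centre of mass.
By the parallel-axis theorem, I = I_cm + md² = 1.207 + 1.207 = 2.415 kg·m².
T = 2π√(I/(mgd)) = 2π√(2.415/(4.66 × 7.00 × 0.509)) = 2.40 s.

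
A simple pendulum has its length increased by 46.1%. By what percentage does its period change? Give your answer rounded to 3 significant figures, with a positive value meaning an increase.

T ∝ √L, so T'/T = √(1.461) = 1.209.
Percentage change in T = (1.209 − 1) × 100% = 20.9%.

20.9%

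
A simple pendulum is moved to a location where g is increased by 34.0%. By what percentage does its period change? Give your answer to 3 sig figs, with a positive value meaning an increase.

T ∝ 1/√g, so T'/T = 1/√(1.340) = 0.8639.
Percentage change in T = (0.8639 − 1) × 100% = -13.6%.

-13.6%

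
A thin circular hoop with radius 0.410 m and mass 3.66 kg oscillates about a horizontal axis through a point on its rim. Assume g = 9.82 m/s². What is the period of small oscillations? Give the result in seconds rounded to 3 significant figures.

1.82 s

I_cm = mr² = 0.6152 kg·m². The pivot is at distance d = 0.410 m from the centre of mass.
By the parallel-axis theorem, I = I_cm + md² = 0.6152 + 0.6152 = 1.230 kg·m².
T = 2π√(I/(mgd)) = 2π√(1.230/(3.66 × 9.82 × 0.410)) = 1.82 s.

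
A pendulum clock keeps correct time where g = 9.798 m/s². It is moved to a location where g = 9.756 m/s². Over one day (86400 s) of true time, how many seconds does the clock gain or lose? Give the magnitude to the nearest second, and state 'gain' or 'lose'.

The clock's period scales as T ∝ 1/√g, so T'/T = √(9.798/9.756) = 1.00215.
In 86400 s of true time the clock registers 86400/1.00215 = 86214.6 s, so it loses 185 s.

lose 185 s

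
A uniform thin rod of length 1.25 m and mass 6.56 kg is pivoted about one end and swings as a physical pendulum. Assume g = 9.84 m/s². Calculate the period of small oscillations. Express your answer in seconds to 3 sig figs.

1.83 s

For a physical pendulum T = 2π√(I/(mgd)), with d = 0.6250 m from pivot to centre of mass.
I_cm = mL²/12 = 6.56 × 1.25²/12 = 0.8542 kg·m²; I = I_cm + md² = 0.8542 + 6.56 × 0.6250² = 3.417 kg·m².
T = 2π√(3.417/(6.56 × 9.84 × 0.6250)) = 1.83 s.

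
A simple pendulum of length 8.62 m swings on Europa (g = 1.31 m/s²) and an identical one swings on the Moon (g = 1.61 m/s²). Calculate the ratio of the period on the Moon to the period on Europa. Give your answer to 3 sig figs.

0.902

T ∝ 1/√g, so T₂/T₁ = √(g₁/g₂) = √(1.31/1.61) = 0.902.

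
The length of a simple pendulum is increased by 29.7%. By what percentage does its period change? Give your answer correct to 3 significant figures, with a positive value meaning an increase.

T ∝ √L, so T'/T = √(1.297) = 1.139.
Percentage change in T = (1.139 − 1) × 100% = 13.9%.

13.9%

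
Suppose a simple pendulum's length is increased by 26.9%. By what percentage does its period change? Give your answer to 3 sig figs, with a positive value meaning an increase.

T ∝ √L, so T'/T = √(1.269) = 1.126.
Percentage change in T = (1.126 − 1) × 100% = 12.6%.

12.6%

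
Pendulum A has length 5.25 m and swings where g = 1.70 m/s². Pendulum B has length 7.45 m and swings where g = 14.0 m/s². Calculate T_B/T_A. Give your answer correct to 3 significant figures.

0.415

T = 2π√(L/g), so T_B/T_A = √((L_B/g_B)/(L_A/g_A)) = √((7.45/14.0)/(5.25/1.70)) = 0.415.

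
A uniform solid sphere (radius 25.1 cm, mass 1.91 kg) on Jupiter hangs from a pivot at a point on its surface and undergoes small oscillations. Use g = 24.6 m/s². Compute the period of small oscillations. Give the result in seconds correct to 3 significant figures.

I_cm = (2/5)mr² = 0.04813 kg·m². The pivot is at distance d = 0.251 m from the centre of mass.
By the parallel-axis theorem, I = I_cm + md² = 0.04813 + 0.1203 = 0.1685 kg·m².
T = 2π√(I/(mgd)) = 2π√(0.1685/(1.91 × 24.6 × 0.251)) = 0.751 s.

0.751 s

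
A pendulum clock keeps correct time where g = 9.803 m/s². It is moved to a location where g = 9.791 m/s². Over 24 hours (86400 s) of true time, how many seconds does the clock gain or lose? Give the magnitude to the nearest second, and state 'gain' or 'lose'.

The clock's period scales as T ∝ 1/√g, so T'/T = √(9.803/9.791) = 1.00061.
In 86400 s of true time the clock registers 86400/1.00061 = 86347.1 s, so it loses 53 s.

lose 53 s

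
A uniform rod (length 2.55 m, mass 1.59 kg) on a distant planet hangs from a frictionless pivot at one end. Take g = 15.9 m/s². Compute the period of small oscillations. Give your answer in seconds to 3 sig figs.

2.05 s

For a physical pendulum T = 2π√(I/(mgd)), with d = 1.275 m from pivot to centre of mass.
I_cm = mL²/12 = 1.59 × 2.55²/12 = 0.8616 kg·m²; I = I_cm + md² = 0.8616 + 1.59 × 1.275² = 3.446 kg·m².
T = 2π√(3.446/(1.59 × 15.9 × 1.275)) = 2.05 s.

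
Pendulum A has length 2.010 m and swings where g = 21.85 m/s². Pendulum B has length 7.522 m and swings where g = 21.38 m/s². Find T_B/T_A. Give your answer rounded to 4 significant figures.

T = 2π√(L/g), so T_B/T_A = √((L_B/g_B)/(L_A/g_A)) = √((7.522/21.38)/(2.010/21.85)) = 1.956.

1.956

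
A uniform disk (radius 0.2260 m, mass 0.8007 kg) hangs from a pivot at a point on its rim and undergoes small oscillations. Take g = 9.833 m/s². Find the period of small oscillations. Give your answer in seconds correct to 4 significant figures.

I_cm = ½mr² = 0.020448 kg·m². The pivot is at distance d = 0.2260 m from the centre of mass.
By the parallel-axis theorem, I = I_cm + md² = 0.020448 + 0.040897 = 0.061345 kg·m².
T = 2π√(I/(mgd)) = 2π√(0.061345/(0.8007 × 9.833 × 0.2260)) = 1.167 s.

1.167 s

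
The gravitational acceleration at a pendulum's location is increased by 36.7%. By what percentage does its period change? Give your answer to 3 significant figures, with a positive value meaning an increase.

-14.5%

T ∝ 1/√g, so T'/T = 1/√(1.367) = 0.8553.
Percentage change in T = (0.8553 − 1) × 100% = -14.5%.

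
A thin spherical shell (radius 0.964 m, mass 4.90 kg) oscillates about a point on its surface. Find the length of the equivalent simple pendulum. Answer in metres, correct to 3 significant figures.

The equivalent simple-pendulum length is L_eq = I/(md), where I is about the pivot and d = 0.9640 m.
I_cm = (2/3)mR² = 3.036 kg·m², so I = I_cm + md² = 3.036 + 4.554 = 7.589 kg·m².
L_eq = 7.589/(4.90 × 0.9640) = 1.61 m.

1.61 m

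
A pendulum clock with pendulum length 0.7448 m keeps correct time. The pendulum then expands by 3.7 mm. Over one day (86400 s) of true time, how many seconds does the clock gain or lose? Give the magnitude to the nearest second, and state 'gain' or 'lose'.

lose 214 s

T ∝ √L, so T'/T = √(0.74850/0.7448) = 1.00248.
In 86400 s of true time the clock registers 86400/1.00248 = 86186.2 s, so it loses 214 s.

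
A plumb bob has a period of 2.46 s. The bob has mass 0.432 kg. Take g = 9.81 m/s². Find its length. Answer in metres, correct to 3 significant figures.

From T = 2π√(L/g), L = gT²/(4π²) = 9.81 × 2.460²/(4π²) = 1.50 m.

1.50 m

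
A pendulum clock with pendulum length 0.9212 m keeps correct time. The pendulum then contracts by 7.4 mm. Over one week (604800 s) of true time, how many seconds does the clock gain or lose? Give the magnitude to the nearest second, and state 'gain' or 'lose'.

T ∝ √L, so T'/T = √(0.91380/0.9212) = 0.995975.
In 604800 s of true time the clock registers 604800/0.995975 = 607243.9 s, so it gains 2444 s.

gain 2444 s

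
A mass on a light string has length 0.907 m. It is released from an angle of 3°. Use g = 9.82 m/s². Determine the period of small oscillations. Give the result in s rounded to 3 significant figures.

1.91 s

T = 2π√(L/g) = 2π√(0.907/9.82) = 2π × 0.3039 = 1.91 s.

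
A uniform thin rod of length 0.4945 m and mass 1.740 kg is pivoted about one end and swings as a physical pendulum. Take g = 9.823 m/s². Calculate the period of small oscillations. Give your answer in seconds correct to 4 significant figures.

1.151 s

For a physical pendulum T = 2π√(I/(mgd)), with d = 0.24725 m from pivot to centre of mass.
I_cm = mL²/12 = 1.740 × 0.4945²/12 = 0.035457 kg·m²; I = I_cm + md² = 0.035457 + 1.740 × 0.24725² = 0.14183 kg·m².
T = 2π√(0.14183/(1.740 × 9.823 × 0.24725)) = 1.151 s.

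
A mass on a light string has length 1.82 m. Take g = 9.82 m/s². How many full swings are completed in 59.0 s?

21

T = 2π√(L/g) = 2π√(1.82/9.82) = 2.705 s.
Number of complete oscillations = ⌊59.0/2.705⌋ = ⌊21.81⌋ = 21.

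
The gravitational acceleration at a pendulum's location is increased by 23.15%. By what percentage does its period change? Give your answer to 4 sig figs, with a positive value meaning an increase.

-9.888%

T ∝ 1/√g, so T'/T = 1/√(1.2315) = 0.90112.
Percentage change in T = (0.90112 − 1) × 100% = -9.888%.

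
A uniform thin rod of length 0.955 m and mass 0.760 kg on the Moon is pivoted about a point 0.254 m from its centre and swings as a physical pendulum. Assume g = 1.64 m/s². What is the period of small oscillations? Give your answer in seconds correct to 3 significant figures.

For a physical pendulum T = 2π√(I/(mgd)), with d = 0.2540 m from pivot to centre of mass.
I_cm = mL²/12 = 0.760 × 0.955²/12 = 0.05776 kg·m²; I = I_cm + md² = 0.05776 + 0.760 × 0.2540² = 0.1068 kg·m².
T = 2π√(0.1068/(0.760 × 1.64 × 0.2540)) = 3.65 s.

3.65 s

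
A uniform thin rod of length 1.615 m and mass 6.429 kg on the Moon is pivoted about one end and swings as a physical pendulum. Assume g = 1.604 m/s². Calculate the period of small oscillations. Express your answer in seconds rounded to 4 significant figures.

5.148 s

For a physical pendulum T = 2π√(I/(mgd)), with d = 0.80750 m from pivot to centre of mass.
I_cm = mL²/12 = 6.429 × 1.615²/12 = 1.3974 kg·m²; I = I_cm + md² = 1.3974 + 6.429 × 0.80750² = 5.5894 kg·m².
T = 2π√(5.5894/(6.429 × 1.604 × 0.80750)) = 5.148 s.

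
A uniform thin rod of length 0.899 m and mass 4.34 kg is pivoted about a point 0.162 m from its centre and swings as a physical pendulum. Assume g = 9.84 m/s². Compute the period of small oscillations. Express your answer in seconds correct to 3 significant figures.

1.52 s

For a physical pendulum T = 2π√(I/(mgd)), with d = 0.1620 m from pivot to centre of mass.
I_cm = mL²/12 = 4.34 × 0.899²/12 = 0.2923 kg·m²; I = I_cm + md² = 0.2923 + 4.34 × 0.1620² = 0.4062 kg·m².
T = 2π√(0.4062/(4.34 × 9.84 × 0.1620)) = 1.52 s.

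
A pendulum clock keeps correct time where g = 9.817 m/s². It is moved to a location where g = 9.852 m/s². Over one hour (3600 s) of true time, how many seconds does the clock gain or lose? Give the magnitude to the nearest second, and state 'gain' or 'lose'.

gain 6 s

The clock's period scales as T ∝ 1/√g, so T'/T = √(9.817/9.852) = 0.998222.
In 3600 s of true time the clock registers 3600/0.998222 = 3606.4 s, so it gains 6 s.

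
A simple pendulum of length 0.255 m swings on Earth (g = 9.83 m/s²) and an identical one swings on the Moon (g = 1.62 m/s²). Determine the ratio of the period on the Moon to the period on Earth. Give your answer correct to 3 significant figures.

T ∝ 1/√g, so T₂/T₁ = √(g₁/g₂) = √(9.83/1.62) = 2.46.

2.46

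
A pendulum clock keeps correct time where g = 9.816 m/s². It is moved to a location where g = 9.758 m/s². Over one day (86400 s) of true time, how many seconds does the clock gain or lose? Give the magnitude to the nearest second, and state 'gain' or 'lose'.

lose 256 s

The clock's period scales as T ∝ 1/√g, so T'/T = √(9.816/9.758) = 1.00297.
In 86400 s of true time the clock registers 86400/1.00297 = 86144.4 s, so it loses 256 s.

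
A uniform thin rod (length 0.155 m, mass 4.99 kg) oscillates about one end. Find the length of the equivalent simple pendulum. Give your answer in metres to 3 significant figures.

0.103 m

The equivalent simple-pendulum length is L_eq = I/(md), where I is about the pivot and d = 0.07750 m.
I_cm = (1/12)mL² = 0.009990 kg·m², so I = I_cm + md² = 0.009990 + 0.02997 = 0.03996 kg·m².
L_eq = 0.03996/(4.99 × 0.07750) = 0.103 m.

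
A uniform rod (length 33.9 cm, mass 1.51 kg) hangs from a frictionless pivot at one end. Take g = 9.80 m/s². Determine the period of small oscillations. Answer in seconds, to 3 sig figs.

0.954 s

For a physical pendulum T = 2π√(I/(mgd)), with d = 0.1695 m from pivot to centre of mass.
I_cm = mL²/12 = 1.51 × 0.339²/12 = 0.01446 kg·m²; I = I_cm + md² = 0.01446 + 1.51 × 0.1695² = 0.05784 kg·m².
T = 2π√(0.05784/(1.51 × 9.80 × 0.1695)) = 0.954 s.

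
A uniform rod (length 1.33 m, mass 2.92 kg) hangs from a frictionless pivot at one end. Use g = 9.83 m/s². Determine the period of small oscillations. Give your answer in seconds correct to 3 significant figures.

1.89 s

For a physical pendulum T = 2π√(I/(mgd)), with d = 0.6650 m from pivot to centre of mass.
I_cm = mL²/12 = 2.92 × 1.33²/12 = 0.4304 kg·m²; I = I_cm + md² = 0.4304 + 2.92 × 0.6650² = 1.722 kg·m².
T = 2π√(1.722/(2.92 × 9.83 × 0.6650)) = 1.89 s.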